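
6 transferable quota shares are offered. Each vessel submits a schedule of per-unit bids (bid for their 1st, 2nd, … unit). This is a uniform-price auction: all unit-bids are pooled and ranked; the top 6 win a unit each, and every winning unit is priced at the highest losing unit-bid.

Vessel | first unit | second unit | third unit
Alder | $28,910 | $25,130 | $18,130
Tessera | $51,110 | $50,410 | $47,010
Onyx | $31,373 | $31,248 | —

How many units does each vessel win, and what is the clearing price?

Alder 1, Onyx 2, Tessera 3; clearing price $25,130

Merging the schedules and taking the best 6: 51,110 (Tessera-1), 50,410 (Tessera-2), 47,010 (Tessera-3), 31,373 (Onyx-1), 31,248 (Onyx-2), 28,910 (Alder-1)
First bid not allocated: $25,130.
Allocation: Alder 1, Onyx 2, Tessera 3.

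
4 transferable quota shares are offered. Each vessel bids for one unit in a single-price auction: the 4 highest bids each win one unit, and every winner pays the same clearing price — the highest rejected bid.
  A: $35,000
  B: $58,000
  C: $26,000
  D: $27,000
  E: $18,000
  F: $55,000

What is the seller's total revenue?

Bids ranked high→low: 58,000 (B), 55,000 (F), 35,000 (A), 27,000 (D), 26,000 (C), 18,000 (E)
Top 4: B, F, A, D.
First losing bid is C's $26,000, which sets the uniform price.
Total revenue = 4 × $26,000 = $104,000.

Total revenue: $104,000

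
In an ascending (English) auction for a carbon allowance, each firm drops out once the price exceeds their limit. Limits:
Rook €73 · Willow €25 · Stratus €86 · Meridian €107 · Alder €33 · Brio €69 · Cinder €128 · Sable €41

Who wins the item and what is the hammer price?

Limits ranked: 128 (Cinder) > 107 (Meridian) > 86 (Stratus) > 73 (Rook) > 69 (Brio) > 41 (Sable) > …
Meridian is the last rival to drop out, at €107; Cinder remains and wins at that price.

Cinder wins at €107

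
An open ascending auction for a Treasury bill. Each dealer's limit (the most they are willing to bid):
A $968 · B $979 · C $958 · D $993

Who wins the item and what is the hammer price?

D wins at $979

Ascending (English) auction: the price rises until one bidder remains; the winner pays the price at which the last rival dropped out.
Limits in order: 993 (D) > 979 (B) > 968 (A) > 958 (C)
Once the price passes $979, only D is left; the hammer falls at B's limit of $979.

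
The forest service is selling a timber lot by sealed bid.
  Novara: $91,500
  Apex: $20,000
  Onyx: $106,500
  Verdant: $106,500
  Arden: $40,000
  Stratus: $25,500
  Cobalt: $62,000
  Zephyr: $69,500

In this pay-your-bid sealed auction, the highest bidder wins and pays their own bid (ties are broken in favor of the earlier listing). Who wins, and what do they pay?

Rule: the highest bidder wins and pays their own bid.
Bids in order: 106,500 (Onyx) > 106,500 (Verdant) > 91,500 (Novara) > 69,500 (Zephyr) > 62,000 (Cobalt) > 40,000 (Arden) > …
Tie at $106,500 → Onyx wins by tie-break.
Onyx is highest → pays own bid, $106,500.

Onyx pays $106,500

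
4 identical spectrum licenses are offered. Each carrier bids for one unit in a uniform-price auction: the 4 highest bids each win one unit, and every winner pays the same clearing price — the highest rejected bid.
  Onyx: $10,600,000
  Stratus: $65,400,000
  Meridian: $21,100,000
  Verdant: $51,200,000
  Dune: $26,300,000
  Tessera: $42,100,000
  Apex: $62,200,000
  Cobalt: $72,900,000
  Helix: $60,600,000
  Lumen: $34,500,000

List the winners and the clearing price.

Cobalt, Stratus, Apex, Helix; each pays $51,200,000

Bids ranked high→low: 72,900,000 (Cobalt), 65,400,000 (Stratus), 62,200,000 (Apex), 60,600,000 (Helix), 51,200,000 (Verdant), 42,100,000 (Tessera), …
Top 4: Cobalt, Stratus, Apex, Helix.
First losing bid is Verdant's $51,200,000, which sets the uniform price.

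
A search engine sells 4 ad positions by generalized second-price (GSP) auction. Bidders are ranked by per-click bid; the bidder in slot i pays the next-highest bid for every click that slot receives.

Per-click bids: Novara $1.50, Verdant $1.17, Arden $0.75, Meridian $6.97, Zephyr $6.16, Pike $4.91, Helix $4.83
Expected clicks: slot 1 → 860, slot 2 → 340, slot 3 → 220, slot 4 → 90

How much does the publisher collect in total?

Total revenue: $8164.60

Sorting advertisers: $6.97 (Meridian) > $6.16 (Zephyr) > $4.91 (Pike) > $4.83 (Helix) > $1.50 (Novara) > …
Slot 1: Meridian pays $6.16 × 860 = $5297.60
Slot 2: Zephyr pays $4.91 × 340 = $1669.40
Slot 3: Pike pays $4.83 × 220 = $1062.60
Slot 4: Helix pays $1.50 × 90 = $135.00
Total = $8164.60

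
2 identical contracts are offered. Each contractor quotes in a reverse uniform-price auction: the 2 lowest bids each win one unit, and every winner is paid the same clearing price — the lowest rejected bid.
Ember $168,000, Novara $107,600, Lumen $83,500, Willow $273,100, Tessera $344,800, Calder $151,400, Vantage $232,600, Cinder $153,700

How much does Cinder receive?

Ordering the bids: 83,500 (Lumen), 107,600 (Novara), 151,400 (Calder), 153,700 (Cinder), …
The 2 lowest are Lumen, Novara.
Lowest unsuccessful bid: $151,400 → clearing price.
Cinder does not win → is paid $0.

Cinder is paid $0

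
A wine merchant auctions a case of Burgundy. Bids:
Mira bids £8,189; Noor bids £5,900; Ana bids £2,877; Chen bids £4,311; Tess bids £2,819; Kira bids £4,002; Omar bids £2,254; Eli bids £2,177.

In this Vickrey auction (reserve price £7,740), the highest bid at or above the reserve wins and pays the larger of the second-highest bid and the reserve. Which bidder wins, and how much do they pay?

Bids in order: 8,189 (Mira) > 5,900 (Noor) > 4,311 (Chen) > 4,002 (Kira) > 2,877 (Ana) > 2,819 (Tess) > …
Highest eligible bid: Mira at £8,189.
Second-highest bid £5,900 is below the reserve £7,740, so the reserve binds → payment £7,740.

Mira pays £7,740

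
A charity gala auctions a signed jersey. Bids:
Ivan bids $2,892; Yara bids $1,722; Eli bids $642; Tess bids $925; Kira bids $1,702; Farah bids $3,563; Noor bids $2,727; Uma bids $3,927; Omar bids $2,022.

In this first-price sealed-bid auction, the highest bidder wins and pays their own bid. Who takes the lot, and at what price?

Uma pays $3,927

Sorting bids: 3,927 (Uma) > 3,563 (Farah) > 2,892 (Ivan) > 2,727 (Noor) > 2,022 (Omar) > 1,722 (Yara) > …
Uma is highest → pays own bid, $3,927.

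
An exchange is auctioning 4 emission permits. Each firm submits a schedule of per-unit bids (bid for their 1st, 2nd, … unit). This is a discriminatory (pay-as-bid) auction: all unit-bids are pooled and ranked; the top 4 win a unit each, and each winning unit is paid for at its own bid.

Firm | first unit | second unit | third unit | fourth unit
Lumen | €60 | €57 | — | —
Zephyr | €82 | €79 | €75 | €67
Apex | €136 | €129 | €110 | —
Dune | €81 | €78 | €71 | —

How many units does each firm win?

Merging the schedules and taking the best 4: 136 (Apex-1), 129 (Apex-2), 110 (Apex-3), 82 (Zephyr-1)
Next rejected bid: €81 (not a price — pay-as-bid).
Allocation: Apex 3, Zephyr 1.

Apex 3, Zephyr 1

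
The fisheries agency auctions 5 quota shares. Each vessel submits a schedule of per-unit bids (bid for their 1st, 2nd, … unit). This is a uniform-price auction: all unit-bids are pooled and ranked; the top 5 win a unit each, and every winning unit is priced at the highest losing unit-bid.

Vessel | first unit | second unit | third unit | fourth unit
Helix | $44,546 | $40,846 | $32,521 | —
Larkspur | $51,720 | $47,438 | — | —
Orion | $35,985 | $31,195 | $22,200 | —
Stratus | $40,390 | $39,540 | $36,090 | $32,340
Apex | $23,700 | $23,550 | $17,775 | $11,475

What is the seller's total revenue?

Total revenue: $197,700

All unit-bids, highest first — top 5: 51,720 (Larkspur-1), 47,438 (Larkspur-2), 44,546 (Helix-1), 40,846 (Helix-2), 40,390 (Stratus-1)
First bid not allocated: $39,540.
Allocation: Helix 2, Larkspur 2, Stratus 1. Every unit priced at $39,540.
Revenue = 5 × 39,540 = $197,700.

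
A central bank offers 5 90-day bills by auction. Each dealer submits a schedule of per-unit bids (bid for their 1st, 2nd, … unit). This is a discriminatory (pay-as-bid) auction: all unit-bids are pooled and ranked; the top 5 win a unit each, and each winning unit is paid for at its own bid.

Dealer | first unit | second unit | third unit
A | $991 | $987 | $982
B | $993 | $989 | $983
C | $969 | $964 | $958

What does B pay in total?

All unit-bids, highest first — top 5: 993 (B-1), 991 (A-1), 989 (B-2), 987 (A-2), 983 (B-3)
Next rejected bid: $982 (not a price — pay-as-bid).
B's winning unit-bids: 993 + 989 + 983 = $2,965.

B pays $2,965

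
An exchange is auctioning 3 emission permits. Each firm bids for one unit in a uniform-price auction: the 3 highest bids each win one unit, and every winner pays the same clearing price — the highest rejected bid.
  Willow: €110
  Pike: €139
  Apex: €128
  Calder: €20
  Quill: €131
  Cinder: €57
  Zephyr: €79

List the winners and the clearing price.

Pike, Quill, Apex; each pays €110

Ordering the bids: 139 (Pike), 131 (Quill), 128 (Apex), 110 (Willow), 79 (Zephyr), …
The 3 highest are Pike, Quill, Apex.
First losing bid is Willow's €110, which sets the uniform price.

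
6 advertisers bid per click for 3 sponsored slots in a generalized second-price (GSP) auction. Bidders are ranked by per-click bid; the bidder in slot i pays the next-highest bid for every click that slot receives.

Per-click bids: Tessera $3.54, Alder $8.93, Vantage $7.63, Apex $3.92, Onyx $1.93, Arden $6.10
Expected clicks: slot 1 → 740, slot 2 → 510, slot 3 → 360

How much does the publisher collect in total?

Total revenue: $10168.40

Ranked by bid: $8.93 (Alder) > $7.63 (Vantage) > $6.10 (Arden) > $3.92 (Apex) > …
Slot 1: Alder pays $7.63 × 740 = $5646.20
Slot 2: Vantage pays $6.10 × 510 = $3111.00
Slot 3: Arden pays $3.92 × 360 = $1411.20
Total = $10168.40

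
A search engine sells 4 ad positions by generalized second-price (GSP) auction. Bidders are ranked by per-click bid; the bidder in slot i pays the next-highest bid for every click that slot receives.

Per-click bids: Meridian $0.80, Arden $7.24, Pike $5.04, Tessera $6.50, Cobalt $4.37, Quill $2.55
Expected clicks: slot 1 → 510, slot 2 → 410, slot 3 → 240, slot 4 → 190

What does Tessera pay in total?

Tessera pays $2066.40

Per-click bids in order: $7.24 (Arden) > $6.50 (Tessera) > $5.04 (Pike) > $4.37 (Cobalt) > $2.55 (Quill) > …
Tessera holds slot 2 → pays next bid $5.04 × 410 clicks = $2066.40.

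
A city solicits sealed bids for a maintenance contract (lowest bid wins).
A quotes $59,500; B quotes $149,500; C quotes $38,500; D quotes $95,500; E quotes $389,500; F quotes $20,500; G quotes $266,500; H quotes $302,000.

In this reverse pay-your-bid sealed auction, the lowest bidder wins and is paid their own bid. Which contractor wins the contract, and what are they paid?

Rule: the lowest bidder wins and is paid their own bid.
Bids ranked: 20,500 (F) < 38,500 (C) < 59,500 (A) < 95,500 (D) < 149,500 (B) < 266,500 (G) < …
First-price: F is paid what they bid, $20,500.

F is paid $20,500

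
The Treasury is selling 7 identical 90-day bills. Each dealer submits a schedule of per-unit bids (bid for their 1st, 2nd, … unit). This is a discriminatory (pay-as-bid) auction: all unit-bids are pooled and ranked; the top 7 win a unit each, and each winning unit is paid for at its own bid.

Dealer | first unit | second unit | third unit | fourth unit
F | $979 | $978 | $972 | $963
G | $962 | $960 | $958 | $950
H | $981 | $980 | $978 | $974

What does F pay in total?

Pooled unit-bids ranked (top 7): 981 (H-1), 980 (H-2), 979 (F-1), 978 (F-2), 978 (H-3), 974 (H-4), 972 (F-3)
Next rejected bid: $963 (not a price — pay-as-bid).
F's winning unit-bids: 979 + 978 + 972 = $2,929.

F pays $2,929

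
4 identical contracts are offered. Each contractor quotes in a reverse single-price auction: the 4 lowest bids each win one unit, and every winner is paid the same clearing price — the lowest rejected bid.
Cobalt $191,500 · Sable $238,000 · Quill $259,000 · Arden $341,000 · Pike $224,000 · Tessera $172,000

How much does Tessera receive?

Sorting: 172,000 (Tessera), 191,500 (Cobalt), 224,000 (Pike), 238,000 (Sable), 259,000 (Quill), 341,000 (Arden)
Winners (4 units): Tessera, Cobalt, Pike, Sable.
Clearing price = lowest rejected bid = $259,000.
Tessera wins → is paid $259,000.

Tessera is paid $259,000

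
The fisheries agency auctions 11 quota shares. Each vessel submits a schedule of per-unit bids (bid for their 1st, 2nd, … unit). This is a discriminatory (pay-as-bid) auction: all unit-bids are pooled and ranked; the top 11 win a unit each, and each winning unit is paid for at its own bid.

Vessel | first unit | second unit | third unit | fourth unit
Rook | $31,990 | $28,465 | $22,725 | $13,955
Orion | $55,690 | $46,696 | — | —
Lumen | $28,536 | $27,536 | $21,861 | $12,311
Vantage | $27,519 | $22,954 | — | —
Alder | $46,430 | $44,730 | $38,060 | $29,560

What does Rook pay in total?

Pooled unit-bids ranked (top 11): 55,690 (Orion-1), 46,696 (Orion-2), 46,430 (Alder-1), 44,730 (Alder-2), 38,060 (Alder-3), 31,990 (Rook-1), 29,560 (Alder-4), 28,536 (Lumen-1), 28,465 (Rook-2), 27,536 (Lumen-2), 27,519 (Vantage-1)
Next rejected bid: $22,954 (not a price — pay-as-bid).
Rook's winning unit-bids: 31,990 + 28,465 = $60,455.

Rook pays $60,455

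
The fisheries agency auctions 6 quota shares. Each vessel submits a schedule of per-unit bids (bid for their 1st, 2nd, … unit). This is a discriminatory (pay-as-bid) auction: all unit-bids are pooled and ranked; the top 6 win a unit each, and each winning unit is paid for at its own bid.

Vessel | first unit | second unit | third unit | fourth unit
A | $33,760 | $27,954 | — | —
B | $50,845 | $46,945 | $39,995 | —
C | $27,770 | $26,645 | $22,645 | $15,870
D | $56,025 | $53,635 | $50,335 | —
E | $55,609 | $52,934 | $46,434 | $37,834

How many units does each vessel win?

Pooled unit-bids ranked (top 6): 56,025 (D-1), 55,609 (E-1), 53,635 (D-2), 52,934 (E-2), 50,845 (B-1), 50,335 (D-3)
Next rejected bid: $46,945 (not a price — pay-as-bid).
Allocation: B 1, D 3, E 2.

B 1, D 3, E 2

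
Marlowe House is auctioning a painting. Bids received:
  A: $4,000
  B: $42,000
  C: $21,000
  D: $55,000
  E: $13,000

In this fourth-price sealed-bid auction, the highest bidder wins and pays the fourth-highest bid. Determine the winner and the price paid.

Bids in order: 55,000 (D) > 42,000 (B) > 21,000 (C) > 13,000 (E) > 4,000 (A)
D is highest; pays the fourth-highest bid, $13,000.

D pays $13,000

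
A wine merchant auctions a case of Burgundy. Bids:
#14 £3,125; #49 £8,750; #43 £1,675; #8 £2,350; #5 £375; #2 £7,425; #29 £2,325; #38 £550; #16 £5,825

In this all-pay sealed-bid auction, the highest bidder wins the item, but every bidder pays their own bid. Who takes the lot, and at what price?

Sorting bids: 8,750 (#49) > 7,425 (#2) > 5,825 (#16) > 3,125 (#14) > 2,350 (#8) > 2,325 (#29) > …
#49 is highest and takes the item; every bidder forfeits their bid.

#49 pays £8,750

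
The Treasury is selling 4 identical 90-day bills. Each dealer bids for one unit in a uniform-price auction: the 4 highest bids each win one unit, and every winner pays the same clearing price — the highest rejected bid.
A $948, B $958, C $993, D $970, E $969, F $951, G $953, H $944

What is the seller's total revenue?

Ordering the bids: 993 (C), 970 (D), 969 (E), 958 (B), 953 (G), 951 (F), …
Top 4: C, D, E, B.
Clearing price = highest rejected bid = $953.
Total revenue = 4 × $953 = $3,812.

Total revenue: $3,812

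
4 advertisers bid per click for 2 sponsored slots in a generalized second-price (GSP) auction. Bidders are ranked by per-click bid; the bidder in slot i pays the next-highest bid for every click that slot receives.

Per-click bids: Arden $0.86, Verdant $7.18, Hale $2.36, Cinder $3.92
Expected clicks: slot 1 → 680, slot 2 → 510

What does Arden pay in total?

Arden pays $0.00

Per-click bids in order: $7.18 (Verdant) > $3.92 (Cinder) > $2.36 (Hale) > …
Arden ranks below slot 2 → no slot, pays nothing.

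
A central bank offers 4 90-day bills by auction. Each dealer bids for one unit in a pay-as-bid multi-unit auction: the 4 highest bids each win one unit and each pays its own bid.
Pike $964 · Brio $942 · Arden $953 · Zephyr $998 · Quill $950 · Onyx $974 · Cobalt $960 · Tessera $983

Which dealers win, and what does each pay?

Zephyr $998, Tessera $983, Onyx $974, Pike $964

Bids ranked high→low: 998 (Zephyr), 983 (Tessera), 974 (Onyx), 964 (Pike), 960 (Cobalt), 953 (Arden), …
Top 4: Zephyr, Tessera, Onyx, Pike.
Each winner pays its own bid: Zephyr $998, Tessera $983, Onyx $974, Pike $964.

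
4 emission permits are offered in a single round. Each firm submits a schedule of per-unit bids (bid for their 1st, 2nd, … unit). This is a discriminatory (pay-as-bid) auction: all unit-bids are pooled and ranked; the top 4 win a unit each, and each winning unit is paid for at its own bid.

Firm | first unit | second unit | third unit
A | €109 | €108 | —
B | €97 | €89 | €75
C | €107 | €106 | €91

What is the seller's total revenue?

Total revenue: €430

Pooled unit-bids ranked (top 4): 109 (A-1), 108 (A-2), 107 (C-1), 106 (C-2)
Next rejected bid: €97 (not a price — pay-as-bid).
Each winning unit pays its own bid.
Revenue = 109 + 108 + 107 + 106 = €430.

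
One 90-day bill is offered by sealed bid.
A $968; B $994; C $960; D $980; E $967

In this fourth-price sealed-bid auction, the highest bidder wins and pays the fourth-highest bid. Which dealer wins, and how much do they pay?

B pays $967

Sorting bids: 994 (B) > 980 (D) > 968 (A) > 967 (E) > 960 (C)
B wins; payment is bid #4 in the ranking = $967.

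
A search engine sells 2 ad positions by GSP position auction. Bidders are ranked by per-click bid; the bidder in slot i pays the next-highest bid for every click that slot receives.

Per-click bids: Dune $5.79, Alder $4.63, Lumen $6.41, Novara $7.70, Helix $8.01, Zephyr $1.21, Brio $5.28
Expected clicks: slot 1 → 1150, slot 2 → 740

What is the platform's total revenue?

Total revenue: $13598.40

Sorting advertisers: $8.01 (Helix) > $7.70 (Novara) > $6.41 (Lumen) > …
Slot 1: Helix pays $7.70 × 1150 = $8855.00
Slot 2: Novara pays $6.41 × 740 = $4743.40
Total = $13598.40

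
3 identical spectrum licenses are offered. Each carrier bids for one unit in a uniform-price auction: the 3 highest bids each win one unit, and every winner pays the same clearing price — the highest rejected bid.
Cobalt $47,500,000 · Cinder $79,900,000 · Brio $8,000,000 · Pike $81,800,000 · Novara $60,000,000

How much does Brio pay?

Sorting: 81,800,000 (Pike), 79,900,000 (Cinder), 60,000,000 (Novara), 47,500,000 (Cobalt), 8,000,000 (Brio)
Top 3: Pike, Cinder, Novara.
First losing bid is Cobalt's $47,500,000, which sets the uniform price.
Brio does not win → pays $0.

Brio pays $0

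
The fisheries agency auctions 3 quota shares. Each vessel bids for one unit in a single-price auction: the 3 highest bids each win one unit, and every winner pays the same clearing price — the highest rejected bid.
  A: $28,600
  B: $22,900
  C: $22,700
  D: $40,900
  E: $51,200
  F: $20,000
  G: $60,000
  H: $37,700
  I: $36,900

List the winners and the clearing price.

Ordering the bids: 60,000 (G), 51,200 (E), 40,900 (D), 37,700 (H), 36,900 (I), …
The 3 highest are G, E, D.
First losing bid is H's $37,700, which sets the uniform price.

G, E, D; each pays $37,700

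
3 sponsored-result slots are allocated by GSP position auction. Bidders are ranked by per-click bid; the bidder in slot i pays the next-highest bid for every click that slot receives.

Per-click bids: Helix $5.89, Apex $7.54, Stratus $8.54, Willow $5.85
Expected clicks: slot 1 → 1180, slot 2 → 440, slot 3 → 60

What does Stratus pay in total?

Stratus pays $8897.20

Per-click bids in order: $8.54 (Stratus) > $7.54 (Apex) > $5.89 (Helix) > $5.85 (Willow)
Stratus holds slot 1 → pays next bid $7.54 × 1180 clicks = $8897.20.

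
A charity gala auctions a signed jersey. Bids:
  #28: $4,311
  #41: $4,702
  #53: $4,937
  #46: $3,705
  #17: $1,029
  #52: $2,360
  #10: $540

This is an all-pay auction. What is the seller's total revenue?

Total revenue: $21,584

Bids ranked: 4,937 (#53) > 4,702 (#41) > 4,311 (#28) > 3,705 (#46) > 2,360 (#52) > 1,029 (#17) > …
#53 wins with the top bid; all bids are sunk regardless.
Every bidder forfeits their bid regardless of winning.
Revenue = 4,311 + 4,702 + 4,937 + 3,705 + 1,029 + 2,360 + 540 = $21,584.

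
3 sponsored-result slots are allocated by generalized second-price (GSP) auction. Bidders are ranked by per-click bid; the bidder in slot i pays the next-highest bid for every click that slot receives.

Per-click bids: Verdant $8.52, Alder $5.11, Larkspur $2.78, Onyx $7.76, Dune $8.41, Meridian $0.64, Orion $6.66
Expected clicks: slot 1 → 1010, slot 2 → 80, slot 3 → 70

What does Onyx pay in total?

Onyx pays $466.20

Per-click bids in order: $8.52 (Verdant) > $8.41 (Dune) > $7.76 (Onyx) > $6.66 (Orion) > …
Onyx holds slot 3 → pays next bid $6.66 × 70 clicks = $466.20.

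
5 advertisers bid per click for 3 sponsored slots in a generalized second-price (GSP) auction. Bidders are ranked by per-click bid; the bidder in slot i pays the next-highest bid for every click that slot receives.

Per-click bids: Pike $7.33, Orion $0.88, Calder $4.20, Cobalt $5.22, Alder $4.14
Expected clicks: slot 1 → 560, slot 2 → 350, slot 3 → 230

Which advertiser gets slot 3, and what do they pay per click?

Calder; $4.14 per click

Ranked by bid: $7.33 (Pike) > $5.22 (Cobalt) > $4.20 (Calder) > $4.14 (Alder) > …
Slot 3 goes to the third-ranked bidder, Calder, who pays the next bid down: $4.14/click.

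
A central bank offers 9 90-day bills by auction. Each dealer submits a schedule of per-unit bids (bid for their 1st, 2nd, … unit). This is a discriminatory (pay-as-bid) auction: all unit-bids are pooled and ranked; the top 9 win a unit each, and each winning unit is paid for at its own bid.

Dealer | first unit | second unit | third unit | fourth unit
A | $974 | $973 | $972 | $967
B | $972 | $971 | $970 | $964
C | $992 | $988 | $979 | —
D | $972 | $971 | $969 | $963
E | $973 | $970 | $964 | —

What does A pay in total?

A pays $2,919

Merging the schedules and taking the best 9: 992 (C-1), 988 (C-2), 979 (C-3), 974 (A-1), 973 (A-2), 973 (E-1), 972 (A-3), 972 (B-1), 972 (D-1)
Next rejected bid: $971 (not a price — pay-as-bid).
A's winning unit-bids: 974 + 973 + 972 = $2,919.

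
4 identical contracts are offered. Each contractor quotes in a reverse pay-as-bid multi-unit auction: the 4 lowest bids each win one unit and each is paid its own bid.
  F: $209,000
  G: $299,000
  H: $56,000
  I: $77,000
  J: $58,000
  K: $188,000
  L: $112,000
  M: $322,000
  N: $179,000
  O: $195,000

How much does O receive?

O is paid $0

Sorting: 56,000 (H), 58,000 (J), 77,000 (I), 112,000 (L), 179,000 (N), 188,000 (K), …
The 4 lowest are H, J, I, L.
O does not win → $0.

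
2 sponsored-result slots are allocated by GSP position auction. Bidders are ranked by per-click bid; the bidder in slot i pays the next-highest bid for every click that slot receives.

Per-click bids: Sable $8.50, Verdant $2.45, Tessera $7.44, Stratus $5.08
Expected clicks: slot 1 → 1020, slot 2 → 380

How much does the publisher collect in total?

Total revenue: $9519.20

Sorting advertisers: $8.50 (Sable) > $7.44 (Tessera) > $5.08 (Stratus) > …
Slot 1: Sable pays $7.44 × 1020 = $7588.80
Slot 2: Tessera pays $5.08 × 380 = $1930.40
Total = $9519.20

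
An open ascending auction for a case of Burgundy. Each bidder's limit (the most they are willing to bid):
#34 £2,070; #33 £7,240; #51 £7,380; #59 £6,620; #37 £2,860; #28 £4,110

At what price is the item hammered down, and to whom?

#51 wins at £7,240

Limits ranked: 7,380 (#51) > 7,240 (#33) > 6,620 (#59) > 4,110 (#28) > 2,860 (#37) > 2,070 (#34)
Bidding ends when #33 exits at £7,240; #51 takes it.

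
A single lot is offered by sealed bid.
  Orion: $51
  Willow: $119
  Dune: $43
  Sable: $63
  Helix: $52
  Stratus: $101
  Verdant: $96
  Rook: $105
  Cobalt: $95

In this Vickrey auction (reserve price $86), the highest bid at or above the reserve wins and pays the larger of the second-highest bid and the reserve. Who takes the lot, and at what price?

Vickrey auction (reserve price $86): the highest bid at or above the reserve wins and pays the larger of the second-highest bid and the reserve.
Sorting bids: 119 (Willow) > 105 (Rook) > 101 (Stratus) > 96 (Verdant) > 95 (Cobalt) > 63 (Sable) > …
Highest eligible bid: Willow at $119.
Second-highest bid $105 exceeds the reserve $86 → payment $105.

Willow pays $105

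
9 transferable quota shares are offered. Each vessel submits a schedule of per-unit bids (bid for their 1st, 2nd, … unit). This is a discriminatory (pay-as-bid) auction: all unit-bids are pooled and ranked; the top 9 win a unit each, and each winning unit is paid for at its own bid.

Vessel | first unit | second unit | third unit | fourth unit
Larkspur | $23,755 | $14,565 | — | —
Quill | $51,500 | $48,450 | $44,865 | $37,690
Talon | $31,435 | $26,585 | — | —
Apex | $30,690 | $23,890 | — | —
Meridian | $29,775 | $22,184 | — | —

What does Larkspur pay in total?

Larkspur pays $0

Merging the schedules and taking the best 9: 51,500 (Quill-1), 48,450 (Quill-2), 44,865 (Quill-3), 37,690 (Quill-4), 31,435 (Talon-1), 30,690 (Apex-1), 29,775 (Meridian-1), 26,585 (Talon-2), 23,890 (Apex-2)
Next rejected bid: $23,755 (not a price — pay-as-bid).
Larkspur wins no units.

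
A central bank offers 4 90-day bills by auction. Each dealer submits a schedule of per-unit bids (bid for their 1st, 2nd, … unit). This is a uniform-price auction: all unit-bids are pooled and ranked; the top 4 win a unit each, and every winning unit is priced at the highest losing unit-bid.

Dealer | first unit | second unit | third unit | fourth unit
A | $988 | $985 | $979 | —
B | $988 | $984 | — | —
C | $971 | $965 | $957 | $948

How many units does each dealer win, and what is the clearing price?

A 2, B 2; clearing price $979

Pooled unit-bids ranked (top 4): 988 (A-1), 988 (B-1), 985 (A-2), 984 (B-2)
The (k+1)-th unit-bid is $979.
Allocation: A 2, B 2.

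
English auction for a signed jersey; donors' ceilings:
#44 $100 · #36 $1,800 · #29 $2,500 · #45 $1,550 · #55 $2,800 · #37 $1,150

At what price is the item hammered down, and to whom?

#55 wins at $2,500

Rule: the price rises until one bidder remains; the winner pays the price at which the last rival dropped out.
Limits in order: 2,800 (#55) > 2,500 (#29) > 1,800 (#36) > 1,550 (#45) > 1,150 (#37) > 100 (#44)
Once the price passes $2,500, only #55 is left; the hammer falls at #29's limit of $2,500.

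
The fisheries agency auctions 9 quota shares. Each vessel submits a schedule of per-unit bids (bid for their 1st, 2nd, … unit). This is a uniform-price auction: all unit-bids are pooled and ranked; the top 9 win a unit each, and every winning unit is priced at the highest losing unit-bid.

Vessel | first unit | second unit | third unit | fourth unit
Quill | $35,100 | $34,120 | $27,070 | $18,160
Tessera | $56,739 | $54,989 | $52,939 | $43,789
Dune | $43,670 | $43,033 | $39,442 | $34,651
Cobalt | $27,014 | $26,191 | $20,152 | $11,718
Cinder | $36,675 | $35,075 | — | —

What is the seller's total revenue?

Total revenue: $315,675

Pooled unit-bids ranked (top 9): 56,739 (Tessera-1), 54,989 (Tessera-2), 52,939 (Tessera-3), 43,789 (Tessera-4), 43,670 (Dune-1), 43,033 (Dune-2), 39,442 (Dune-3), 36,675 (Cinder-1), 35,100 (Quill-1)
Highest rejected unit-bid = $35,075.
Allocation: Cinder 1, Dune 3, Quill 1, Tessera 4. Every unit priced at $35,075.
Revenue = 9 × 35,075 = $315,675.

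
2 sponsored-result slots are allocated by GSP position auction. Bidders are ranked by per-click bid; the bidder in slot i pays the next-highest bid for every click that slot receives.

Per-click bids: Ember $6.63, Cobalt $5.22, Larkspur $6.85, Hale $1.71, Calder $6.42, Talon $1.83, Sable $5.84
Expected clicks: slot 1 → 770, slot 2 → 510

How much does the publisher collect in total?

Total revenue: $8379.30

Sorting advertisers: $6.85 (Larkspur) > $6.63 (Ember) > $6.42 (Calder) > …
Slot 1: Larkspur pays $6.63 × 770 = $5105.10
Slot 2: Ember pays $6.42 × 510 = $3274.20
Total = $8379.30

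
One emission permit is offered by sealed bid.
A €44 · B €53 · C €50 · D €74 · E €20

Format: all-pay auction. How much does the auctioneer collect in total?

Total revenue: €241

Bids ranked: 74 (D) > 53 (B) > 50 (C) > 44 (A) > 20 (E)
Every bidder forfeits their bid regardless of winning.
Revenue = 44 + 53 + 50 + 74 + 20 = €241.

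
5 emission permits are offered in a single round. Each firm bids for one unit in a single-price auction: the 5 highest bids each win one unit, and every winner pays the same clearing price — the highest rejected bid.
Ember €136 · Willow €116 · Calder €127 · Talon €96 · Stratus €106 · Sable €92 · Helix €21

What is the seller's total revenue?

Bids ranked high→low: 136 (Ember), 127 (Calder), 116 (Willow), 106 (Stratus), 96 (Talon), 92 (Sable), 21 (Helix)
Winners (5 units): Ember, Calder, Willow, Stratus, Talon.
First losing bid is Sable's €92, which sets the uniform price.
Total revenue = 5 × €92 = €460.

Total revenue: €460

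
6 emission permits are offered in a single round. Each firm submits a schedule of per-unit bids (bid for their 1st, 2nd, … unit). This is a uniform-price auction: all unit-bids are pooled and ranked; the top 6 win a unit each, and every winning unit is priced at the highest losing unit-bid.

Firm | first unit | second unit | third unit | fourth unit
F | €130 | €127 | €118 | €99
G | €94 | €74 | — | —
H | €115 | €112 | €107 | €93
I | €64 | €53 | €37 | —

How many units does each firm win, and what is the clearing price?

Merging the schedules and taking the best 6: 130 (F-1), 127 (F-2), 118 (F-3), 115 (H-1), 112 (H-2), 107 (H-3)
Highest rejected unit-bid = €99.
Allocation: F 3, H 3.

F 3, H 3; clearing price €99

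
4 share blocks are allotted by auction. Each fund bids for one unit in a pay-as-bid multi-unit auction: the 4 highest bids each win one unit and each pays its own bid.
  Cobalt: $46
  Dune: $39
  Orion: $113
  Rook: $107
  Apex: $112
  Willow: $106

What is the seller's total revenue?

Total revenue: $438

Sorting: 113 (Orion), 112 (Apex), 107 (Rook), 106 (Willow), 46 (Cobalt), 39 (Dune)
The 4 highest are Orion, Apex, Rook, Willow.
Total revenue = 113 + 112 + 107 + 106 = $438.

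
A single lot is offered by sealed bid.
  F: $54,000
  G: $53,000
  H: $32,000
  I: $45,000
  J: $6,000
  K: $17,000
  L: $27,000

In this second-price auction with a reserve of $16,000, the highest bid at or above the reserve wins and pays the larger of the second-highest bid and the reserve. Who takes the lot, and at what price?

F pays $53,000

Sorting bids: 54,000 (F) > 53,000 (G) > 45,000 (I) > 32,000 (H) > 27,000 (L) > 17,000 (K) > …
Highest eligible bid: F at $54,000.
max(second-highest $53,000, reserve $16,000) = $53,000; the reserve does not bind.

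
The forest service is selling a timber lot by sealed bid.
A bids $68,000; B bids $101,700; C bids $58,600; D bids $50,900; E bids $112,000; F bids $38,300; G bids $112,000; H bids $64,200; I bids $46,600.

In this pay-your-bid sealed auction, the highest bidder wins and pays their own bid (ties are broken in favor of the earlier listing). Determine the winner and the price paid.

E pays $112,000

Rule: the highest bidder wins and pays their own bid.
Bids ranked: 112,000 (E) > 112,000 (G) > 101,700 (B) > 68,000 (A) > 64,200 (H) > 58,600 (C) > …
E and G tie at $112,000; tie-break gives it to E.
E has the highest bid and pays exactly that: $112,000.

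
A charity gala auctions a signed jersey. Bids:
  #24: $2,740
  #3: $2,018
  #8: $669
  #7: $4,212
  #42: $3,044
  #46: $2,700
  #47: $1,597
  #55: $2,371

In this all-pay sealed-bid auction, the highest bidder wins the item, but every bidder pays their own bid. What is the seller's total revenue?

All-pay sealed-bid auction: the highest bidder wins the item, but every bidder pays their own bid.
Bids ranked: 4,212 (#7) > 3,044 (#42) > 2,740 (#24) > 2,700 (#46) > 2,371 (#55) > 2,018 (#3) > …
#7 wins with the top bid; all bids are sunk regardless.
Every bidder forfeits their bid regardless of winning.
Revenue = 2,740 + 2,018 + 669 + 4,212 + 3,044 + 2,700 + 1,597 + 2,371 = $19,351.

Total revenue: $19,351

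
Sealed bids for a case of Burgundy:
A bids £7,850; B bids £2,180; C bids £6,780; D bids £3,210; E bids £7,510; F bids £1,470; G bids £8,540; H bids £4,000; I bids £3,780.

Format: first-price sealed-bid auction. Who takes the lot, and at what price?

Bids ranked: 8,540 (G) > 7,850 (A) > 7,510 (E) > 6,780 (C) > 4,000 (H) > 3,780 (I) > …
G has the highest bid and pays exactly that: £8,540.

G pays £8,540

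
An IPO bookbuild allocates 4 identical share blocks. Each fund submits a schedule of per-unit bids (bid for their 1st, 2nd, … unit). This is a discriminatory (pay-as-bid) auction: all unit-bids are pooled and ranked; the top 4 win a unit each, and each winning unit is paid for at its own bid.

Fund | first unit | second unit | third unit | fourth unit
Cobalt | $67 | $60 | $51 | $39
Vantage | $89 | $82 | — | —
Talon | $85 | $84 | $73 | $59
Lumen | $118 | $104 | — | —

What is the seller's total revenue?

Pooled unit-bids ranked (top 4): 118 (Lumen-1), 104 (Lumen-2), 89 (Vantage-1), 85 (Talon-1)
Next rejected bid: $84 (not a price — pay-as-bid).
Each winning unit pays its own bid.
Revenue = 118 + 104 + 89 + 85 = $396.

Total revenue: $396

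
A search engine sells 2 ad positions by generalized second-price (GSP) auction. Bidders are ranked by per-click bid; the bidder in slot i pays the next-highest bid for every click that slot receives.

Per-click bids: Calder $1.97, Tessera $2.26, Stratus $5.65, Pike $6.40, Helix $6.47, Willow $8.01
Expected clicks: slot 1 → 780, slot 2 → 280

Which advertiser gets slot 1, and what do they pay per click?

Willow; $6.47 per click

Ranked by bid: $8.01 (Willow) > $6.47 (Helix) > $6.40 (Pike) > …
Slot 1 goes to the first-ranked bidder, Willow, who pays the next bid down: $6.47/click.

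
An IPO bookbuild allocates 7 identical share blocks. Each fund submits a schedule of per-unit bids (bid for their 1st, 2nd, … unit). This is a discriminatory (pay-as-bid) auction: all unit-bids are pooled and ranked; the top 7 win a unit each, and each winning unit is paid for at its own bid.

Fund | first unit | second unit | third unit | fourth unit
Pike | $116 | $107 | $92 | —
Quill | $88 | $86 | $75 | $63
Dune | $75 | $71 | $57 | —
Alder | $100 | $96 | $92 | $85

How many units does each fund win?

Alder 3, Pike 3, Quill 1

All unit-bids, highest first — top 7: 116 (Pike-1), 107 (Pike-2), 100 (Alder-1), 96 (Alder-2), 92 (Pike-3), 92 (Alder-3), 88 (Quill-1)
Next rejected bid: $86 (not a price — pay-as-bid).
Allocation: Alder 3, Pike 3, Quill 1.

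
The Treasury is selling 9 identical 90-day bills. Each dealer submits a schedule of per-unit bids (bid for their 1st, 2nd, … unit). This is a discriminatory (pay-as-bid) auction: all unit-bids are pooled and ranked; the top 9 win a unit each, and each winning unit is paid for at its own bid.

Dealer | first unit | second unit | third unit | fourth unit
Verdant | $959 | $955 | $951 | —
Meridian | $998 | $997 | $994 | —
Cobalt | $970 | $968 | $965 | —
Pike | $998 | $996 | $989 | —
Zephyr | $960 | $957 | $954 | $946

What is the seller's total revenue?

Total revenue: $8,875

Pooled unit-bids ranked (top 9): 998 (Meridian-1), 998 (Pike-1), 997 (Meridian-2), 996 (Pike-2), 994 (Meridian-3), 989 (Pike-3), 970 (Cobalt-1), 968 (Cobalt-2), 965 (Cobalt-3)
Next rejected bid: $960 (not a price — pay-as-bid).
Each winning unit pays its own bid.
Revenue = 998 + 998 + 997 + 996 + 994 + 989 + 970 + 968 + 965 = $8,875.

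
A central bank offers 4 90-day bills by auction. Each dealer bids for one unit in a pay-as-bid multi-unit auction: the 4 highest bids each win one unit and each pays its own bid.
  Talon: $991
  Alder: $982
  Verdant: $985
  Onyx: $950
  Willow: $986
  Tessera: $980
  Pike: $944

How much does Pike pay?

Sorting: 991 (Talon), 986 (Willow), 985 (Verdant), 982 (Alder), 980 (Tessera), 950 (Onyx), …
The 4 highest are Talon, Willow, Verdant, Alder.
Pike does not win → $0.

Pike pays $0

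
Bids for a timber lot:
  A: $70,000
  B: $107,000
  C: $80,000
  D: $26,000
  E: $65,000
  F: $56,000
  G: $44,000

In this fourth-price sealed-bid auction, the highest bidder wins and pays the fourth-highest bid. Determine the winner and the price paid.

B pays $65,000

Bids ranked: 107,000 (B) > 80,000 (C) > 70,000 (A) > 65,000 (E) > 56,000 (F) > 44,000 (G) > …
B is highest; pays the fourth-highest bid, $65,000.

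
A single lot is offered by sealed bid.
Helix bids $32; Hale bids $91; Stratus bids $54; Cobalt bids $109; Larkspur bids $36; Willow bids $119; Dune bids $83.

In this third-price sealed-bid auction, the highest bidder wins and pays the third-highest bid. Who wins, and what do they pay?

Willow pays $91

Third-price sealed-bid auction: the highest bidder wins and pays the third-highest bid.
Bids in order: 119 (Willow) > 109 (Cobalt) > 91 (Hale) > 83 (Dune) > 54 (Stratus) > 36 (Larkspur) > …
Willow is highest; pays the third-highest bid, $91.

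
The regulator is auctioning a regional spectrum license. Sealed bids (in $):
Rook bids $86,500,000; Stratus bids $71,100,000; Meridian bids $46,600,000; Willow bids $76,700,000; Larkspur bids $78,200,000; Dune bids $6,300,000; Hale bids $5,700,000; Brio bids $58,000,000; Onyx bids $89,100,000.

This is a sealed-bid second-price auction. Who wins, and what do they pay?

Onyx pays $86,500,000

Bids ranked: 89,100,000 (Onyx) > 86,500,000 (Rook) > 78,200,000 (Larkspur) > 76,700,000 (Willow) > 71,100,000 (Stratus) > 58,000,000 (Brio) > …
Onyx is highest; pays the second-highest bid, $86,500,000.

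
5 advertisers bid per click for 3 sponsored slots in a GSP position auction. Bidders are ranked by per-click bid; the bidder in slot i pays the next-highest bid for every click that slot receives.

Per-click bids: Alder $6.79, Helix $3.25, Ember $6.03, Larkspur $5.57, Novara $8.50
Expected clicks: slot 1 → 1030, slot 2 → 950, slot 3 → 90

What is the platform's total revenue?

Total revenue: $13223.50

Sorting advertisers: $8.50 (Novara) > $6.79 (Alder) > $6.03 (Ember) > $5.57 (Larkspur) > …
Slot 1: Novara pays $6.79 × 1030 = $6993.70
Slot 2: Alder pays $6.03 × 950 = $5728.50
Slot 3: Ember pays $5.57 × 90 = $501.30
Total = $13223.50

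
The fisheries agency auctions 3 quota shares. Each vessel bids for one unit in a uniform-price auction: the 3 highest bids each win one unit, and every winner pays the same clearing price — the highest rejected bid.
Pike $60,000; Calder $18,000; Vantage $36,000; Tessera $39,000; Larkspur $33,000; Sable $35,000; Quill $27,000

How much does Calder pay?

Calder pays $0

Sorting: 60,000 (Pike), 39,000 (Tessera), 36,000 (Vantage), 35,000 (Sable), 33,000 (Larkspur), …
The 3 highest are Pike, Tessera, Vantage.
Clearing price = highest rejected bid = $35,000.
Calder does not win → pays $0.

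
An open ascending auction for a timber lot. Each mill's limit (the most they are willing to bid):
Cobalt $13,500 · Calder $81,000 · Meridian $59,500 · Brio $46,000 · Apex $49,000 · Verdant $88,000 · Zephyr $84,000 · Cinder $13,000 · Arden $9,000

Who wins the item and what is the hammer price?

Verdant wins at $84,000

Open ascending-bid auction: the price rises until one bidder remains; the winner pays the price at which the last rival dropped out.
Sorting limits: 88,000 (Verdant) > 84,000 (Zephyr) > 81,000 (Calder) > 59,500 (Meridian) > 49,000 (Apex) > 46,000 (Brio) > …
Once the price passes $84,000, only Verdant is left; the hammer falls at Zephyr's limit of $84,000.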